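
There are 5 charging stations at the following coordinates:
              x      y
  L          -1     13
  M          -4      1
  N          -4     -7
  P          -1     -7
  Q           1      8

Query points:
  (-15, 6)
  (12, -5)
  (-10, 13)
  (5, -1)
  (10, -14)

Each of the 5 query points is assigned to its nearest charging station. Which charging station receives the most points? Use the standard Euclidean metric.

(-15, 6) — d² to each: L:245, M:146, N:290, P:365, Q:260 → nearest is M
(12, -5) — d² to each: L:493, M:292, N:260, P:173, Q:290 → nearest is P
(-10, 13) — d² to each: L:81, M:180, N:436, P:481, Q:146 → nearest is L
(5, -1) — d² to each: L:232, M:85, N:117, P:72, Q:97 → nearest is P
(10, -14) — d² to each: L:850, M:421, N:245, P:170, Q:565 → nearest is P
Tally — L:1, M:1, P:3. P captures the most (3).

P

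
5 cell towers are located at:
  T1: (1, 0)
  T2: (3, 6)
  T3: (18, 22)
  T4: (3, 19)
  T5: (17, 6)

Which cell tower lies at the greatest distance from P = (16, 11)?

Since √ is increasing, it suffices to compare squared distances:
|PT1|² = (16−1)² + (11−0)² = 225 + 121 = 346
|PT2|² = (16−3)² + (11−6)² = 169 + 25 = 194
|PT3|² = (16−18)² + (11−22)² = 4 + 121 = 125
|PT4|² = (16−3)² + (11−19)² = 169 + 64 = 233
|PT5|² = (16−17)² + (11−6)² = 1 + 25 = 26
The largest is to T1.

T1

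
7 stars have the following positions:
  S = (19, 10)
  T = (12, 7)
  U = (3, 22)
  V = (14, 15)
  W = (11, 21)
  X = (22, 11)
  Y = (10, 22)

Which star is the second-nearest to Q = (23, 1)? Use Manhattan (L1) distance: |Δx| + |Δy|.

S

d(Q,S) = |23−19| + |1−10| = 4 + 9 = 13
d(Q,T) = |23−12| + |1−7| = 11 + 6 = 17
d(Q,U) = |23−3| + |1−22| = 20 + 21 = 41
d(Q,V) = |23−14| + |1−15| = 9 + 14 = 23
d(Q,W) = |23−11| + |1−21| = 12 + 20 = 32
d(Q,X) = |23−22| + |1−11| = 1 + 10 = 11
d(Q,Y) = |23−10| + |1−22| = 13 + 21 = 34
Sorted ascending: X, S, T, … — the second-nearest is S.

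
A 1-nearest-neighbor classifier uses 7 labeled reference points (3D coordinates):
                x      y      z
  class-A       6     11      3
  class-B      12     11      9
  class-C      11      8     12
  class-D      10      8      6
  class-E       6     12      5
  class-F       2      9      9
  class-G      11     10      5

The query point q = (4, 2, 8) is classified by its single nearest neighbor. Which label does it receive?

Since √ is increasing, it suffices to compare squared distances:
d²(q, class-A) = (4−6)² + (2−11)² + (8−3)² = 4 + 81 + 25 = 110
d²(q, class-B) = (4−12)² + (2−11)² + (8−9)² = 64 + 81 + 1 = 146
d²(q, class-C) = (4−11)² + (2−8)² + (8−12)² = 49 + 36 + 16 = 101
d²(q, class-D) = (4−10)² + (2−8)² + (8−6)² = 36 + 36 + 4 = 76
d²(q, class-E) = (4−6)² + (2−12)² + (8−5)² = 4 + 100 + 9 = 113
d²(q, class-F) = (4−2)² + (2−9)² + (8−9)² = 4 + 49 + 1 = 54
d²(q, class-G) = (4−11)² + (2−10)² + (8−5)² = 49 + 64 + 9 = 122
The smallest is to class-F, so q lies in the Voronoi region of class-F.

class-F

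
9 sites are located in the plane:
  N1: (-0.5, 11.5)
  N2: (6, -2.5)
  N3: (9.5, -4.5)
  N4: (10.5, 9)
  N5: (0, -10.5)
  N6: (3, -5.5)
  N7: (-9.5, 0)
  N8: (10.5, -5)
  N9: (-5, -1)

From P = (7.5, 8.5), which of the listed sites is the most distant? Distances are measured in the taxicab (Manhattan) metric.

d(P,N1) = 8 + 3 = 11
d(P,N2) = 1.5 + 11 = 12.5
d(P,N3) = 2 + 13 = 15
d(P,N4) = 3 + 0.5 = 3.5
d(P,N5) = 7.5 + 19 = 26.5
d(P,N6) = 4.5 + 14 = 18.5
d(P,N7) = 17 + 8.5 = 25.5
d(P,N8) = 3 + 13.5 = 16.5
d(P,N9) = 12.5 + 9.5 = 22
The largest is to N5.

N5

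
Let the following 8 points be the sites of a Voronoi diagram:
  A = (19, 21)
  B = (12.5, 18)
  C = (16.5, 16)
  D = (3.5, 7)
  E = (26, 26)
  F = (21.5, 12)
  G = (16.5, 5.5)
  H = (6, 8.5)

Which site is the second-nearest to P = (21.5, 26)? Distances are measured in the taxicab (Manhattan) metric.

d(P,A) = |21.5−19| + |26−21| = 2.5 + 5 = 7.5
d(P,B) = |21.5−12.5| + |26−18| = 9 + 8 = 17
d(P,C) = |21.5−16.5| + |26−16| = 5 + 10 = 15
d(P,D) = |21.5−3.5| + |26−7| = 18 + 19 = 37
d(P,E) = |21.5−26| + |26−26| = 4.5 + 0 = 4.5
d(P,F) = |21.5−21.5| + |26−12| = 0 + 14 = 14
d(P,G) = |21.5−16.5| + |26−5.5| = 5 + 20.5 = 25.5
d(P,H) = |21.5−6| + |26−8.5| = 15.5 + 17.5 = 33
Sorted ascending: E, A, F, … — the second-nearest is A.

A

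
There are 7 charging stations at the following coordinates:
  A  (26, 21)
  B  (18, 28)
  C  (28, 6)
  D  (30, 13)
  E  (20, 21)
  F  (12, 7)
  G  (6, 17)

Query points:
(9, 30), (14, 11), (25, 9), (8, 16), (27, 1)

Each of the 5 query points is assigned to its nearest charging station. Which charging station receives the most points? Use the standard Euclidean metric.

(9, 30) — d² to each: A:370, B:85, C:937, D:730, E:202, F:538, G:178 → nearest is B
(14, 11) — d² to each: A:244, B:305, C:221, D:260, E:136, F:20, G:100 → nearest is F
(25, 9) — d² to each: A:145, B:410, C:18, D:41, E:169, F:173, G:425 → nearest is C
(8, 16) — d² to each: A:349, B:244, C:500, D:493, E:169, F:97, G:5 → nearest is G
(27, 1) — d² to each: A:401, B:810, C:26, D:153, E:449, F:261, G:697 → nearest is C
Tally — B:1, C:2, F:1, G:1. C captures the most (2).

C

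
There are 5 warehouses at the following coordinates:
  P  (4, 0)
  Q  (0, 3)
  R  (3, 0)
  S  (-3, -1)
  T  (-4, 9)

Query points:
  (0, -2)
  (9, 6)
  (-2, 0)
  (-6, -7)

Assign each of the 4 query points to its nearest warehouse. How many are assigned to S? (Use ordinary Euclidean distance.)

3

(0, -2) — d² to each: P:20, Q:25, R:13, S:10, T:137 → nearest is S
(9, 6) — d² to each: P:61, Q:90, R:72, S:193, T:178 → nearest is P
(-2, 0) — d² to each: P:36, Q:13, R:25, S:2, T:85 → nearest is S
(-6, -7) — d² to each: P:149, Q:136, R:130, S:45, T:260 → nearest is S
3 of the 4 points have S as nearest.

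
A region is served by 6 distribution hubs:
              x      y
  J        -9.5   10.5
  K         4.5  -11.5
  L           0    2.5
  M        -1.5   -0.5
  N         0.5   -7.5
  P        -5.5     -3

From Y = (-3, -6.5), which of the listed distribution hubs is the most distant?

Since √ is increasing, it suffices to compare squared distances:
|YJ|² = 42.25 + 289 = 331.25
|YK|² = 56.25 + 25 = 81.25
|YL|² = 9 + 81 = 90
|YM|² = 2.25 + 36 = 38.25
|YN|² = 12.25 + 1 = 13.25
|YP|² = 6.25 + 12.25 = 18.5
The largest is to J.

J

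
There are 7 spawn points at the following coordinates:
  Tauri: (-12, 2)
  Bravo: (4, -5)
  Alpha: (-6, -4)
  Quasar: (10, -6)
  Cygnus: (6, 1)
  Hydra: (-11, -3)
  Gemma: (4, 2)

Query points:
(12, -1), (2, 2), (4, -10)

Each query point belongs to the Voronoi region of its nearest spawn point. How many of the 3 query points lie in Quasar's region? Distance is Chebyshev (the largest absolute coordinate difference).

(12, -1) — d to each: Tauri:24, Bravo:8, Alpha:18, Quasar:5, Cygnus:6, Hydra:23, Gemma:8 → nearest is Quasar
(2, 2) — d to each: Tauri:14, Bravo:7, Alpha:8, Quasar:8, Cygnus:4, Hydra:13, Gemma:2 → nearest is Gemma
(4, -10) — d to each: Tauri:16, Bravo:5, Alpha:10, Quasar:6, Cygnus:11, Hydra:15, Gemma:12 → nearest is Bravo
1 of the 3 points has Quasar as nearest.

1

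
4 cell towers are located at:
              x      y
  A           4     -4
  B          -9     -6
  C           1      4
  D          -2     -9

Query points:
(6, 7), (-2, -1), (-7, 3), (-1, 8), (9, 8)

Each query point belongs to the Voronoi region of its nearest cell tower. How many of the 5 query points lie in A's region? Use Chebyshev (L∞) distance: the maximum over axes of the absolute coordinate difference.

(6, 7) — d to each: A:11, B:15, C:5, D:16 → nearest is C
(-2, -1) — d to each: A:6, B:7, C:5, D:8 → nearest is C
(-7, 3) — d to each: A:11, B:9, C:8, D:12 → nearest is C
(-1, 8) — d to each: A:12, B:14, C:4, D:17 → nearest is C
(9, 8) — d to each: A:12, B:18, C:8, D:17 → nearest is C
0 of the 5 points have A as nearest.

0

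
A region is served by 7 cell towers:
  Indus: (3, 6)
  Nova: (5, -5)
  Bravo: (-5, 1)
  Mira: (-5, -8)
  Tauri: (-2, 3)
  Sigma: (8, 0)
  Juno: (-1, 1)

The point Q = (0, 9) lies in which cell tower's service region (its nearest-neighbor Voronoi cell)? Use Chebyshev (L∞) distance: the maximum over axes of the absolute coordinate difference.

d(Q, Indus) = max(3, 3) = 3
d(Q, Nova) = max(5, 14) = 14
d(Q, Bravo) = max(5, 8) = 8
d(Q, Mira) = max(5, 17) = 17
d(Q, Tauri) = max(2, 6) = 6
d(Q, Sigma) = max(8, 9) = 9
d(Q, Juno) = max(1, 8) = 8
Indus is nearest.

Indus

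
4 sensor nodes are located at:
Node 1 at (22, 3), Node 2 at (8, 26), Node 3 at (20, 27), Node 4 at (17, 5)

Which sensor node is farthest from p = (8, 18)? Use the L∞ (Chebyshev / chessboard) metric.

d(p, Node 1) = max(14, 15) = 15
d(p, Node 2) = max(0, 8) = 8
d(p, Node 3) = max(12, 9) = 12
d(p, Node 4) = max(9, 13) = 13
The largest is to Node 1.

Node 1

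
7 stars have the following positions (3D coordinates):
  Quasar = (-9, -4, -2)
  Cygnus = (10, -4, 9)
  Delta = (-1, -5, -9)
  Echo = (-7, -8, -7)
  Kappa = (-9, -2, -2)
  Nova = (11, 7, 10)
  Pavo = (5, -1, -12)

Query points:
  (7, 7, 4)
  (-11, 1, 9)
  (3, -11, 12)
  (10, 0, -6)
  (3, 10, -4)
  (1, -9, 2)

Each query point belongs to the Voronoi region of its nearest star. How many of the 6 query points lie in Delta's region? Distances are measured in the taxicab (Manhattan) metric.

1

(7, 7, 4) — d to each: Quasar:33, Cygnus:19, Delta:33, Echo:40, Kappa:31, Nova:10, Pavo:26 → nearest is Nova
(-11, 1, 9) — d to each: Quasar:18, Cygnus:26, Delta:34, Echo:29, Kappa:16, Nova:29, Pavo:39 → nearest is Kappa
(3, -11, 12) — d to each: Quasar:33, Cygnus:17, Delta:31, Echo:32, Kappa:35, Nova:28, Pavo:36 → nearest is Cygnus
(10, 0, -6) — d to each: Quasar:27, Cygnus:19, Delta:19, Echo:26, Kappa:25, Nova:24, Pavo:12 → nearest is Pavo
(3, 10, -4) — d to each: Quasar:28, Cygnus:34, Delta:24, Echo:31, Kappa:26, Nova:25, Pavo:21 → nearest is Pavo
(1, -9, 2) — d to each: Quasar:19, Cygnus:21, Delta:17, Echo:18, Kappa:21, Nova:34, Pavo:26 → nearest is Delta
1 of the 6 points has Delta as nearest.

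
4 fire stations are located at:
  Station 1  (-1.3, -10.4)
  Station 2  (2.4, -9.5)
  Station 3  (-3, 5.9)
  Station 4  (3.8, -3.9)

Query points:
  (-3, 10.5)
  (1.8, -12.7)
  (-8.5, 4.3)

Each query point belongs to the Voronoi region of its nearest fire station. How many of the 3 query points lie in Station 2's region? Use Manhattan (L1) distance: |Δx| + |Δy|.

(-3, 10.5) — d to each: Station 1:22.6, Station 2:25.4, Station 3:4.6, Station 4:21.2 → nearest is Station 3
(1.8, -12.7) — d to each: Station 1:5.4, Station 2:3.8, Station 3:23.4, Station 4:10.8 → nearest is Station 2
(-8.5, 4.3) — d to each: Station 1:21.9, Station 2:24.7, Station 3:7.1, Station 4:20.5 → nearest is Station 3
1 of the 3 points has Station 2 as nearest.

1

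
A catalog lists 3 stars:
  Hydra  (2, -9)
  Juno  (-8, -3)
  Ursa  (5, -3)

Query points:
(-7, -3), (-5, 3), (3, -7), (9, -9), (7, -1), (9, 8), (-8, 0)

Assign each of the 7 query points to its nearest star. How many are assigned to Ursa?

2

(-7, -3) — d² to each: Hydra:117, Juno:1, Ursa:144 → nearest is Juno
(-5, 3) — d² to each: Hydra:193, Juno:45, Ursa:136 → nearest is Juno
(3, -7) — d² to each: Hydra:5, Juno:137, Ursa:20 → nearest is Hydra
(9, -9) — d² to each: Hydra:49, Juno:325, Ursa:52 → nearest is Hydra
(7, -1) — d² to each: Hydra:89, Juno:229, Ursa:8 → nearest is Ursa
(9, 8) — d² to each: Hydra:338, Juno:410, Ursa:137 → nearest is Ursa
(-8, 0) — d² to each: Hydra:181, Juno:9, Ursa:178 → nearest is Juno
2 of the 7 points have Ursa as nearest.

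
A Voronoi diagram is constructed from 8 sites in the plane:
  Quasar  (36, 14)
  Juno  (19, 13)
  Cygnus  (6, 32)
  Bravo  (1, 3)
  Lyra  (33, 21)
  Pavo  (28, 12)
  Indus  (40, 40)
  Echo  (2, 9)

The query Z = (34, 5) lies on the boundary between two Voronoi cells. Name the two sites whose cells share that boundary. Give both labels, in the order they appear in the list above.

Quasar and Pavo

Squared distances from Z to each site:
d²(Z, Quasar) = 4 + 81 = 85
d²(Z, Juno) = 225 + 64 = 289
d²(Z, Cygnus) = 784 + 729 = 1513
d²(Z, Bravo) = 1089 + 4 = 1093
d²(Z, Lyra) = 1 + 256 = 257
d²(Z, Pavo) = 36 + 49 = 85
d²(Z, Indus) = 36 + 1225 = 1261
d²(Z, Echo) = 1024 + 16 = 1040
Z is equidistant from Quasar and Pavo (both at squared distance 85), and every other site is strictly farther — so Z lies on the Quasar–Pavo Voronoi edge.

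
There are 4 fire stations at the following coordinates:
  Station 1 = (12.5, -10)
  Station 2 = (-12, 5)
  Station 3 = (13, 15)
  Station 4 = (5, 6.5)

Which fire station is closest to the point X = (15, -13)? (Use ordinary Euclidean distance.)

Squared Euclidean distances:
d²(X, Station 1) = (15−12.5)² + (-13−(-10))² = 6.25 + 9 = 15.25
d²(X, Station 2) = (15−(-12))² + (-13−5)² = 729 + 324 = 1053
d²(X, Station 3) = (15−13)² + (-13−15)² = 4 + 784 = 788
d²(X, Station 4) = (15−5)² + (-13−6.5)² = 100 + 380.25 = 480.25
The smallest is to Station 1, so X lies in the Voronoi region of Station 1.

Station 1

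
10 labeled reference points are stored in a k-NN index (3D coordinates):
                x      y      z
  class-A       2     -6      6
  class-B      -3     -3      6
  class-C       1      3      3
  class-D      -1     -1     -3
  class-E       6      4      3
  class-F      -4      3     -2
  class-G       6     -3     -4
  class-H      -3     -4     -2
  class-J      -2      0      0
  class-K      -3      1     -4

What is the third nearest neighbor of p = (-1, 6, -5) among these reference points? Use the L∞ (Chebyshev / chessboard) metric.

d(p, class-A) = max(3, 12, 11) = 12
d(p, class-B) = max(2, 9, 11) = 11
d(p, class-C) = max(2, 3, 8) = 8
d(p, class-D) = max(0, 7, 2) = 7
d(p, class-E) = max(7, 2, 8) = 8
d(p, class-F) = max(3, 3, 3) = 3
d(p, class-G) = max(7, 9, 1) = 9
d(p, class-H) = max(2, 10, 3) = 10
d(p, class-J) = max(1, 6, 5) = 6
d(p, class-K) = max(2, 5, 1) = 5
Sorted ascending: class-F, class-K, class-J, class-D, … — the third-nearest is class-J.

class-J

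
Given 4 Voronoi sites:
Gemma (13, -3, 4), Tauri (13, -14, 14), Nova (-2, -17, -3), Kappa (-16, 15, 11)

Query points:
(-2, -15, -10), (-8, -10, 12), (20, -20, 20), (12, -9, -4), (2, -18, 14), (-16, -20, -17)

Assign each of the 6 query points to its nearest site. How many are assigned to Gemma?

1

(-2, -15, -10) — d² to each: Gemma:565, Tauri:802, Nova:53, Kappa:1537 → nearest is Nova
(-8, -10, 12) — d² to each: Gemma:554, Tauri:461, Nova:310, Kappa:690 → nearest is Nova
(20, -20, 20) — d² to each: Gemma:594, Tauri:121, Nova:1022, Kappa:2602 → nearest is Tauri
(12, -9, -4) — d² to each: Gemma:101, Tauri:350, Nova:261, Kappa:1585 → nearest is Gemma
(2, -18, 14) — d² to each: Gemma:446, Tauri:137, Nova:306, Kappa:1422 → nearest is Tauri
(-16, -20, -17) — d² to each: Gemma:1571, Tauri:1838, Nova:401, Kappa:2009 → nearest is Nova
1 of the 6 points has Gemma as nearest.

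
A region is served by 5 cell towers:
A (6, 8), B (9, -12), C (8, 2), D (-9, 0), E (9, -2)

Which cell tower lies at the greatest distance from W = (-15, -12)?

Squared Euclidean distances:
|WA|² = (-15−6)² + (-12−8)² = 441 + 400 = 841
|WB|² = (-15−9)² + (-12−(-12))² = 576 + 0 = 576
|WC|² = (-15−8)² + (-12−2)² = 529 + 196 = 725
|WD|² = (-15−(-9))² + (-12−0)² = 36 + 144 = 180
|WE|² = (-15−9)² + (-12−(-2))² = 576 + 100 = 676
The largest is to A.

A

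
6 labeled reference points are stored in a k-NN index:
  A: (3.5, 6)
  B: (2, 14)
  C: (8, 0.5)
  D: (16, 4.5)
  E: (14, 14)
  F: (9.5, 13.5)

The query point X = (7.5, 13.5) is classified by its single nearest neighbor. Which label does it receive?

F

Since √ is increasing, it suffices to compare squared distances:
|XA|² = (7.5−3.5)² + (13.5−6)² = 16 + 56.25 = 72.25
|XB|² = (7.5−2)² + (13.5−14)² = 30.25 + 0.25 = 30.5
|XC|² = (7.5−8)² + (13.5−0.5)² = 0.25 + 169 = 169.25
|XD|² = (7.5−16)² + (13.5−4.5)² = 72.25 + 81 = 153.25
|XE|² = (7.5−14)² + (13.5−14)² = 42.25 + 0.25 = 42.5
|XF|² = (7.5−9.5)² + (13.5−13.5)² = 4 + 0 = 4
F is nearest.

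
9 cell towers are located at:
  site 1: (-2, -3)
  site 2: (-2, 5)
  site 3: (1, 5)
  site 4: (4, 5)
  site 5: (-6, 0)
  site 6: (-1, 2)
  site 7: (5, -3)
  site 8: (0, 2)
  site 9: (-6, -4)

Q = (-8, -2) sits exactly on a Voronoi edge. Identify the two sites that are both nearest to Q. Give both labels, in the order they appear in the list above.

site 5 and site 9

Squared distances from Q to each site:
d²(Q, site 1) = 36 + 1 = 37
d²(Q, site 2) = 36 + 49 = 85
d²(Q, site 3) = 81 + 49 = 130
d²(Q, site 4) = 144 + 49 = 193
d²(Q, site 5) = 4 + 4 = 8
d²(Q, site 6) = 49 + 16 = 65
d²(Q, site 7) = 169 + 1 = 170
d²(Q, site 8) = 64 + 16 = 80
d²(Q, site 9) = 4 + 4 = 8
Q is equidistant from site 5 and site 9 (both at squared distance 8), and every other site is strictly farther — so Q lies on the site 5–site 9 Voronoi edge.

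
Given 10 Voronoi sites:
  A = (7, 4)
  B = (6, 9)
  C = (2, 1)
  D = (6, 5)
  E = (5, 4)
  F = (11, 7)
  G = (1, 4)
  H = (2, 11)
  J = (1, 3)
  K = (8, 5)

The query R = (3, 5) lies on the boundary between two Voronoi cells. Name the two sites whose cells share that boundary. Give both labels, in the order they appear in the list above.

Squared distances from R to each site:
|RA|² = 16 + 1 = 17
|RB|² = 9 + 16 = 25
|RC|² = 1 + 16 = 17
|RD|² = 9 + 0 = 9
|RE|² = 4 + 1 = 5
|RF|² = 64 + 4 = 68
|RG|² = 4 + 1 = 5
|RH|² = 1 + 36 = 37
|RJ|² = 4 + 4 = 8
|RK|² = 25 + 0 = 25
R is equidistant from E and G (both at squared distance 5), and every other site is strictly farther — so R lies on the E–G Voronoi edge.

E and G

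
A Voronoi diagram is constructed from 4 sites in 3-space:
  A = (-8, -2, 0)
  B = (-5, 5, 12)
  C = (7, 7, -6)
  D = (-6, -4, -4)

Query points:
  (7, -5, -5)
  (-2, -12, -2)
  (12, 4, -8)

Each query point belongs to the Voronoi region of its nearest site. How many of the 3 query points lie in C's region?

2

(7, -5, -5) — d² to each: A:259, B:533, C:145, D:171 → nearest is C
(-2, -12, -2) — d² to each: A:140, B:494, C:458, D:84 → nearest is D
(12, 4, -8) — d² to each: A:500, B:690, C:38, D:404 → nearest is C
2 of the 3 points have C as nearest.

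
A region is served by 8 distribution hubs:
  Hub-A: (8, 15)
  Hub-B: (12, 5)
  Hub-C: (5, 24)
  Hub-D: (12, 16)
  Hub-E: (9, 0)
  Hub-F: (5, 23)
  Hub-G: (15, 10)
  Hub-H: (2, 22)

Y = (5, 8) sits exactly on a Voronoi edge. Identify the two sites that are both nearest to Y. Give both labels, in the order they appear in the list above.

Squared distances from Y to each site:
d²(Y, Hub-A) = 9 + 49 = 58
d²(Y, Hub-B) = 49 + 9 = 58
d²(Y, Hub-C) = 0 + 256 = 256
d²(Y, Hub-D) = 49 + 64 = 113
d²(Y, Hub-E) = 16 + 64 = 80
d²(Y, Hub-F) = 0 + 225 = 225
d²(Y, Hub-G) = 100 + 4 = 104
d²(Y, Hub-H) = 9 + 196 = 205
Y is equidistant from Hub-A and Hub-B (both at squared distance 58), and every other site is strictly farther — so Y lies on the Hub-A–Hub-B Voronoi edge.

Hub-A and Hub-B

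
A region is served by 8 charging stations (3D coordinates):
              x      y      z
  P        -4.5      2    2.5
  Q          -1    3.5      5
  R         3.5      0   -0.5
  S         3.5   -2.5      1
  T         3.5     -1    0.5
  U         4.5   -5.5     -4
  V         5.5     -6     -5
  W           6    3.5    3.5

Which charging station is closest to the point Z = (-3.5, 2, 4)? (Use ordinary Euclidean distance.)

Since √ is increasing, it suffices to compare squared distances:
|ZP|² = (-3.5−(-4.5))² + (2−2)² + (4−2.5)² = 1 + 0 + 2.25 = 3.25
|ZQ|² = (-3.5−(-1))² + (2−3.5)² + (4−5)² = 6.25 + 2.25 + 1 = 9.5
|ZR|² = (-3.5−3.5)² + (2−0)² + (4−(-0.5))² = 49 + 4 + 20.25 = 73.25
|ZS|² = (-3.5−3.5)² + (2−(-2.5))² + (4−1)² = 49 + 20.25 + 9 = 78.25
|ZT|² = (-3.5−3.5)² + (2−(-1))² + (4−0.5)² = 49 + 9 + 12.25 = 70.25
|ZU|² = (-3.5−4.5)² + (2−(-5.5))² + (4−(-4))² = 64 + 56.25 + 64 = 184.25
|ZV|² = (-3.5−5.5)² + (2−(-6))² + (4−(-5))² = 81 + 64 + 81 = 226
|ZW|² = (-3.5−6)² + (2−3.5)² + (4−3.5)² = 90.25 + 2.25 + 0.25 = 92.75
The smallest is to P, so Z lies in the Voronoi region of P.

P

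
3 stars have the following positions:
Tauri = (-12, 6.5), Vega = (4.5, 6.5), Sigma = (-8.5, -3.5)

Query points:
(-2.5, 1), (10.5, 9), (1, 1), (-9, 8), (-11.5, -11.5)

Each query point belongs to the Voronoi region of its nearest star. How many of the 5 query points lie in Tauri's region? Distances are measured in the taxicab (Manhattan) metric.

1

(-2.5, 1) — d to each: Tauri:15, Vega:12.5, Sigma:10.5 → nearest is Sigma
(10.5, 9) — d to each: Tauri:25, Vega:8.5, Sigma:31.5 → nearest is Vega
(1, 1) — d to each: Tauri:18.5, Vega:9, Sigma:14 → nearest is Vega
(-9, 8) — d to each: Tauri:4.5, Vega:15, Sigma:12 → nearest is Tauri
(-11.5, -11.5) — d to each: Tauri:18.5, Vega:34, Sigma:11 → nearest is Sigma
1 of the 5 points has Tauri as nearest.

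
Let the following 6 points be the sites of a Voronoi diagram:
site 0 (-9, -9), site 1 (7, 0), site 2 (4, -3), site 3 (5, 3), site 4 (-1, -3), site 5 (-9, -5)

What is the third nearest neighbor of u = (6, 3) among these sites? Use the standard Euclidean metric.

Since √ is increasing, it suffices to compare squared distances:
d²(u, site 0) = 225 + 144 = 369
d²(u, site 1) = 1 + 9 = 10
d²(u, site 2) = 4 + 36 = 40
d²(u, site 3) = 1 + 0 = 1
d²(u, site 4) = 49 + 36 = 85
d²(u, site 5) = 225 + 64 = 289
Sorted ascending: site 3, site 1, site 2, site 4, … — the third-nearest is site 2.

site 2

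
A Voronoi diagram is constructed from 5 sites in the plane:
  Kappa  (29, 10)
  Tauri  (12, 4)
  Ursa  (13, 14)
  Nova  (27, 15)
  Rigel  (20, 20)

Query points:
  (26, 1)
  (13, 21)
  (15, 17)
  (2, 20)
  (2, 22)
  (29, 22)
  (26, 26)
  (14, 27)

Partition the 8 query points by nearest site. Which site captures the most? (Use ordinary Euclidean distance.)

(26, 1) — d² to each: Kappa:90, Tauri:205, Ursa:338, Nova:197, Rigel:397 → nearest is Kappa
(13, 21) — d² to each: Kappa:377, Tauri:290, Ursa:49, Nova:232, Rigel:50 → nearest is Ursa
(15, 17) — d² to each: Kappa:245, Tauri:178, Ursa:13, Nova:148, Rigel:34 → nearest is Ursa
(2, 20) — d² to each: Kappa:829, Tauri:356, Ursa:157, Nova:650, Rigel:324 → nearest is Ursa
(2, 22) — d² to each: Kappa:873, Tauri:424, Ursa:185, Nova:674, Rigel:328 → nearest is Ursa
(29, 22) — d² to each: Kappa:144, Tauri:613, Ursa:320, Nova:53, Rigel:85 → nearest is Nova
(26, 26) — d² to each: Kappa:265, Tauri:680, Ursa:313, Nova:122, Rigel:72 → nearest is Rigel
(14, 27) — d² to each: Kappa:514, Tauri:533, Ursa:170, Nova:313, Rigel:85 → nearest is Rigel
Tally — Kappa:1, Ursa:4, Nova:1, Rigel:2. Ursa captures the most (4).

Ursa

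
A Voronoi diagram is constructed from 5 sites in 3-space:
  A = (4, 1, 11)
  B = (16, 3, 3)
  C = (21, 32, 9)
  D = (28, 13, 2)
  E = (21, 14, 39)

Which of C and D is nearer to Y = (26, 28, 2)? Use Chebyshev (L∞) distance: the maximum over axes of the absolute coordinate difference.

d(Y,C) = max(5, 4, 7) = 7
d(Y,D) = max(2, 15, 0) = 15
7 < 15, so C is closer.

C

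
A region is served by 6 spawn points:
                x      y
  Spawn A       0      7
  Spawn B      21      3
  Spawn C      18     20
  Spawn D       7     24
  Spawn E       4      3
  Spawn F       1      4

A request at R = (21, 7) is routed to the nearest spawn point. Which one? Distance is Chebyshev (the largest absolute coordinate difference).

d(R, Spawn A) = max(21, 0) = 21
d(R, Spawn B) = max(0, 4) = 4
d(R, Spawn C) = max(3, 13) = 13
d(R, Spawn D) = max(14, 17) = 17
d(R, Spawn E) = max(17, 4) = 17
d(R, Spawn F) = max(20, 3) = 20
The smallest is to Spawn B, so R lies in the Voronoi region of Spawn B.

Spawn B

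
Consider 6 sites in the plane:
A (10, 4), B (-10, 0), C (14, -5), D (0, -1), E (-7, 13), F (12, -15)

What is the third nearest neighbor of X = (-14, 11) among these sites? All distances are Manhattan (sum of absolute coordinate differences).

d(X,A) = |-14−10| + |11−4| = 24 + 7 = 31
d(X,B) = |-14−(-10)| + |11−0| = 4 + 11 = 15
d(X,C) = |-14−14| + |11−(-5)| = 28 + 16 = 44
d(X,D) = |-14−0| + |11−(-1)| = 14 + 12 = 26
d(X,E) = |-14−(-7)| + |11−13| = 7 + 2 = 9
d(X,F) = |-14−12| + |11−(-15)| = 26 + 26 = 52
Sorted ascending: E, B, D, A, … — the third-nearest is D.

D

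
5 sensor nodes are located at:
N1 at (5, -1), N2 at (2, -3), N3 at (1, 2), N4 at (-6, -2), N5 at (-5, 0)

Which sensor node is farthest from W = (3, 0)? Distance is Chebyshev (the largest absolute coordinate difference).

N4

d(W,N1) = max(2, 1) = 2
d(W,N2) = max(1, 3) = 3
d(W,N3) = max(2, 2) = 2
d(W,N4) = max(9, 2) = 9
d(W,N5) = max(8, 0) = 8
The largest is to N4.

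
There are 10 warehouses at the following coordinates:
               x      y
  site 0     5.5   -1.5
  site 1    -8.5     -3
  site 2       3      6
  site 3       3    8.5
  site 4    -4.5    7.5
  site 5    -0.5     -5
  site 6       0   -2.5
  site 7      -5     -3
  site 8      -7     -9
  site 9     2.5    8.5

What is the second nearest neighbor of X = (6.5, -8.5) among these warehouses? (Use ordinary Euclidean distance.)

Compare squared distances (the ordering matches that of the actual distances):
d²(X, site 0) = (6.5−5.5)² + (-8.5−(-1.5))² = 1 + 49 = 50
d²(X, site 1) = (6.5−(-8.5))² + (-8.5−(-3))² = 225 + 30.25 = 255.25
d²(X, site 2) = (6.5−3)² + (-8.5−6)² = 12.25 + 210.25 = 222.5
d²(X, site 3) = (6.5−3)² + (-8.5−8.5)² = 12.25 + 289 = 301.25
d²(X, site 4) = (6.5−(-4.5))² + (-8.5−7.5)² = 121 + 256 = 377
d²(X, site 5) = (6.5−(-0.5))² + (-8.5−(-5))² = 49 + 12.25 = 61.25
d²(X, site 6) = (6.5−0)² + (-8.5−(-2.5))² = 42.25 + 36 = 78.25
d²(X, site 7) = (6.5−(-5))² + (-8.5−(-3))² = 132.25 + 30.25 = 162.5
d²(X, site 8) = (6.5−(-7))² + (-8.5−(-9))² = 182.25 + 0.25 = 182.5
d²(X, site 9) = (6.5−2.5)² + (-8.5−8.5)² = 16 + 289 = 305
Sorted ascending: site 0, site 5, site 6, … — the second-nearest is site 5.

site 5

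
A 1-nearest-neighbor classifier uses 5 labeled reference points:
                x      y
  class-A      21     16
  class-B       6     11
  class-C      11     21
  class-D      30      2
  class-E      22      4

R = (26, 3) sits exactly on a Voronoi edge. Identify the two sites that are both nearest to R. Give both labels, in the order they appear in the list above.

class-D and class-E

Squared distances from R to each site:
d²(R, class-A) = (26−21)² + (3−16)² = 25 + 169 = 194
d²(R, class-B) = (26−6)² + (3−11)² = 400 + 64 = 464
d²(R, class-C) = (26−11)² + (3−21)² = 225 + 324 = 549
d²(R, class-D) = (26−30)² + (3−2)² = 16 + 1 = 17
d²(R, class-E) = (26−22)² + (3−4)² = 16 + 1 = 17
R is equidistant from class-D and class-E (both at squared distance 17), and every other site is strictly farther — so R lies on the class-D–class-E Voronoi edge.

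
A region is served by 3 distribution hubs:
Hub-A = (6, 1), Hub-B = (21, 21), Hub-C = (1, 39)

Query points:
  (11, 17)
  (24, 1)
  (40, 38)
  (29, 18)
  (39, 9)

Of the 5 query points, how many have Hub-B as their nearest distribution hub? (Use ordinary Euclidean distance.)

(11, 17) — d² to each: Hub-A:281, Hub-B:116, Hub-C:584 → nearest is Hub-B
(24, 1) — d² to each: Hub-A:324, Hub-B:409, Hub-C:1973 → nearest is Hub-A
(40, 38) — d² to each: Hub-A:2525, Hub-B:650, Hub-C:1522 → nearest is Hub-B
(29, 18) — d² to each: Hub-A:818, Hub-B:73, Hub-C:1225 → nearest is Hub-B
(39, 9) — d² to each: Hub-A:1153, Hub-B:468, Hub-C:2344 → nearest is Hub-B
4 of the 5 points have Hub-B as nearest.

4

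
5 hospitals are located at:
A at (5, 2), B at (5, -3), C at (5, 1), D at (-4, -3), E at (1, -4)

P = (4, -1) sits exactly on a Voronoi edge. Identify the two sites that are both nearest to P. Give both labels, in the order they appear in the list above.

Squared distances from P to each site:
|PA|² = (4−5)² + (-1−2)² = 1 + 9 = 10
|PB|² = (4−5)² + (-1−(-3))² = 1 + 4 = 5
|PC|² = (4−5)² + (-1−1)² = 1 + 4 = 5
|PD|² = (4−(-4))² + (-1−(-3))² = 64 + 4 = 68
|PE|² = (4−1)² + (-1−(-4))² = 9 + 9 = 18
P is equidistant from B and C (both at squared distance 5), and every other site is strictly farther — so P lies on the B–C Voronoi edge.

B and C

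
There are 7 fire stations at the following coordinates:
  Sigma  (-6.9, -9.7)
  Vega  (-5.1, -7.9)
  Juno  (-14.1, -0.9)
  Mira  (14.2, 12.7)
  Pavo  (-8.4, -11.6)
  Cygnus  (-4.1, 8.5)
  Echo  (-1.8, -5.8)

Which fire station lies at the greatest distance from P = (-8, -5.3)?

Since √ is increasing, it suffices to compare squared distances:
d²(P, Sigma) = 1.21 + 19.36 = 20.57
d²(P, Vega) = 8.41 + 6.76 = 15.17
d²(P, Juno) = 37.21 + 19.36 = 56.57
d²(P, Mira) = 492.84 + 324 = 816.84
d²(P, Pavo) = 0.16 + 39.69 = 39.85
d²(P, Cygnus) = 15.21 + 190.44 = 205.65
d²(P, Echo) = 38.44 + 0.25 = 38.69
The largest is to Mira.

Mira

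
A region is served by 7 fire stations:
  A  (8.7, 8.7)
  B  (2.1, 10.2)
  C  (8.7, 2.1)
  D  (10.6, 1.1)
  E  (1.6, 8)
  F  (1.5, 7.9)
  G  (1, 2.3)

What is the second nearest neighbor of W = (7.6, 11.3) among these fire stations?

Squared Euclidean distances:
|WA|² = (7.6−8.7)² + (11.3−8.7)² = 1.21 + 6.76 = 7.97
|WB|² = (7.6−2.1)² + (11.3−10.2)² = 30.25 + 1.21 = 31.46
|WC|² = (7.6−8.7)² + (11.3−2.1)² = 1.21 + 84.64 = 85.85
|WD|² = (7.6−10.6)² + (11.3−1.1)² = 9 + 104.04 = 113.04
|WE|² = (7.6−1.6)² + (11.3−8)² = 36 + 10.89 = 46.89
|WF|² = (7.6−1.5)² + (11.3−7.9)² = 37.21 + 11.56 = 48.77
|WG|² = (7.6−1)² + (11.3−2.3)² = 43.56 + 81 = 124.56
Sorted ascending: A, B, E, … — the second-nearest is B.

B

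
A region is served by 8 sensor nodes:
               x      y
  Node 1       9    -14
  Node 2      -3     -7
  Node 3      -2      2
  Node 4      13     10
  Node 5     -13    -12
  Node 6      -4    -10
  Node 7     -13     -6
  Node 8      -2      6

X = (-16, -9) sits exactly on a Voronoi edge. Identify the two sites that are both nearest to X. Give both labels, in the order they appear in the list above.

Node 5 and Node 7

Squared distances from X to each site:
d²(X, Node 1) = 625 + 25 = 650
d²(X, Node 2) = 169 + 4 = 173
d²(X, Node 3) = 196 + 121 = 317
d²(X, Node 4) = 841 + 361 = 1202
d²(X, Node 5) = 9 + 9 = 18
d²(X, Node 6) = 144 + 1 = 145
d²(X, Node 7) = 9 + 9 = 18
d²(X, Node 8) = 196 + 225 = 421
X is equidistant from Node 5 and Node 7 (both at squared distance 18), and every other site is strictly farther — so X lies on the Node 5–Node 7 Voronoi edge.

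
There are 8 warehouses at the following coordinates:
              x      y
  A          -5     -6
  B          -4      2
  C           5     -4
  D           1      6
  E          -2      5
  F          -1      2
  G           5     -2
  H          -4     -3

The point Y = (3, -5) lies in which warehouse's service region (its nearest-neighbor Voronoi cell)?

C

Squared Euclidean distances:
|YA|² = 64 + 1 = 65
|YB|² = 49 + 49 = 98
|YC|² = 4 + 1 = 5
|YD|² = 4 + 121 = 125
|YE|² = 25 + 100 = 125
|YF|² = 16 + 49 = 65
|YG|² = 4 + 9 = 13
|YH|² = 49 + 4 = 53
C is nearest.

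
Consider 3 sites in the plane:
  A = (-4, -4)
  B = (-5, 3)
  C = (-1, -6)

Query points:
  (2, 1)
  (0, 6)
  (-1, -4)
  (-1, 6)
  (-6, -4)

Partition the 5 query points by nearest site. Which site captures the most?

B

(2, 1) — d² to each: A:61, B:53, C:58 → nearest is B
(0, 6) — d² to each: A:116, B:34, C:145 → nearest is B
(-1, -4) — d² to each: A:9, B:65, C:4 → nearest is C
(-1, 6) — d² to each: A:109, B:25, C:144 → nearest is B
(-6, -4) — d² to each: A:4, B:50, C:29 → nearest is A
Tally — A:1, B:3, C:1. B captures the most (3).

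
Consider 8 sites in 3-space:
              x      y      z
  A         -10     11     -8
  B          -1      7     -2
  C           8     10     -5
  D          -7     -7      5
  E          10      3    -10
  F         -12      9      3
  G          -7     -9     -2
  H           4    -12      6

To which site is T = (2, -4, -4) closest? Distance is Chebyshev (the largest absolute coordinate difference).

E

d(T,A) = max(12, 15, 4) = 15
d(T,B) = max(3, 11, 2) = 11
d(T,C) = max(6, 14, 1) = 14
d(T,D) = max(9, 3, 9) = 9
d(T,E) = max(8, 7, 6) = 8
d(T,F) = max(14, 13, 7) = 14
d(T,G) = max(9, 5, 2) = 9
d(T,H) = max(2, 8, 10) = 10
Minimum is at E.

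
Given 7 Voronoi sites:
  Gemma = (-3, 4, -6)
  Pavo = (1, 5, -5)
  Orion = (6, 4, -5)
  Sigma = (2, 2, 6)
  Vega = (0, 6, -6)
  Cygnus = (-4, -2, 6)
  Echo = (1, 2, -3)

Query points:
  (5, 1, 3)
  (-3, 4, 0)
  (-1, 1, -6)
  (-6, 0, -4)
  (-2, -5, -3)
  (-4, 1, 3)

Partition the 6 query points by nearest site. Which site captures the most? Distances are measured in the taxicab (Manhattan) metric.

(5, 1, 3) — d to each: Gemma:20, Pavo:16, Orion:12, Sigma:7, Vega:19, Cygnus:15, Echo:11 → nearest is Sigma
(-3, 4, 0) — d to each: Gemma:6, Pavo:10, Orion:14, Sigma:13, Vega:11, Cygnus:13, Echo:9 → nearest is Gemma
(-1, 1, -6) — d to each: Gemma:5, Pavo:7, Orion:11, Sigma:16, Vega:6, Cygnus:18, Echo:6 → nearest is Gemma
(-6, 0, -4) — d to each: Gemma:9, Pavo:13, Orion:17, Sigma:20, Vega:14, Cygnus:14, Echo:10 → nearest is Gemma
(-2, -5, -3) — d to each: Gemma:13, Pavo:15, Orion:19, Sigma:20, Vega:16, Cygnus:14, Echo:10 → nearest is Echo
(-4, 1, 3) — d to each: Gemma:13, Pavo:17, Orion:21, Sigma:10, Vega:18, Cygnus:6, Echo:12 → nearest is Cygnus
Tally — Gemma:3, Sigma:1, Cygnus:1, Echo:1. Gemma captures the most (3).

Gemma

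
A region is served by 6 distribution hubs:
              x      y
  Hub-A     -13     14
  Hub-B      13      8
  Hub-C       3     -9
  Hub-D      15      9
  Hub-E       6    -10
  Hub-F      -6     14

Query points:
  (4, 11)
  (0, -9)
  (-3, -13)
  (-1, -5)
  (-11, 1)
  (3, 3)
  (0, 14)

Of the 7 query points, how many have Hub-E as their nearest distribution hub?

0

(4, 11) — d² to each: Hub-A:298, Hub-B:90, Hub-C:401, Hub-D:125, Hub-E:445, Hub-F:109 → nearest is Hub-B
(0, -9) — d² to each: Hub-A:698, Hub-B:458, Hub-C:9, Hub-D:549, Hub-E:37, Hub-F:565 → nearest is Hub-C
(-3, -13) — d² to each: Hub-A:829, Hub-B:697, Hub-C:52, Hub-D:808, Hub-E:90, Hub-F:738 → nearest is Hub-C
(-1, -5) — d² to each: Hub-A:505, Hub-B:365, Hub-C:32, Hub-D:452, Hub-E:74, Hub-F:386 → nearest is Hub-C
(-11, 1) — d² to each: Hub-A:173, Hub-B:625, Hub-C:296, Hub-D:740, Hub-E:410, Hub-F:194 → nearest is Hub-A
(3, 3) — d² to each: Hub-A:377, Hub-B:125, Hub-C:144, Hub-D:180, Hub-E:178, Hub-F:202 → nearest is Hub-B
(0, 14) — d² to each: Hub-A:169, Hub-B:205, Hub-C:538, Hub-D:250, Hub-E:612, Hub-F:36 → nearest is Hub-F
0 of the 7 points have Hub-E as nearest.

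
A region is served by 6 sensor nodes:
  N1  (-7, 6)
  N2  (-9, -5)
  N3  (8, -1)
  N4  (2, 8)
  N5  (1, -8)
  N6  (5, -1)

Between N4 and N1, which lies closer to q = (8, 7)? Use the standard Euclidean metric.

N4

Compare squared distances:
|qN4|² = (8−2)² + (7−8)² = 36 + 1 = 37
|qN1|² = (8−(-7))² + (7−6)² = 225 + 1 = 226
37 < 226, so N4 is closer.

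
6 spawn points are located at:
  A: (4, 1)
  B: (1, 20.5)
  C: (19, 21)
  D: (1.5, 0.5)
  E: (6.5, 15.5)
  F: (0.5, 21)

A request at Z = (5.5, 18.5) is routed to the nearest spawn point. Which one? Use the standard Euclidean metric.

Compare squared distances (the ordering matches that of the actual distances):
|ZA|² = (5.5−4)² + (18.5−1)² = 2.25 + 306.25 = 308.5
|ZB|² = (5.5−1)² + (18.5−20.5)² = 20.25 + 4 = 24.25
|ZC|² = (5.5−19)² + (18.5−21)² = 182.25 + 6.25 = 188.5
|ZD|² = (5.5−1.5)² + (18.5−0.5)² = 16 + 324 = 340
|ZE|² = (5.5−6.5)² + (18.5−15.5)² = 1 + 9 = 10
|ZF|² = (5.5−0.5)² + (18.5−21)² = 25 + 6.25 = 31.25
The smallest is to E, so Z lies in the Voronoi region of E.

E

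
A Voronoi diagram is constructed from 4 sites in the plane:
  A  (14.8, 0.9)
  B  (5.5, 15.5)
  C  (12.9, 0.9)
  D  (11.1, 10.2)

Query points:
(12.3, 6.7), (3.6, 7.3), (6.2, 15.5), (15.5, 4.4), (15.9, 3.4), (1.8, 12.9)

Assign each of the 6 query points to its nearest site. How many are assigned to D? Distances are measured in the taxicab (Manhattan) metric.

1

(12.3, 6.7) — d to each: A:8.3, B:15.6, C:6.4, D:4.7 → nearest is D
(3.6, 7.3) — d to each: A:17.6, B:10.1, C:15.7, D:10.4 → nearest is B
(6.2, 15.5) — d to each: A:23.2, B:0.7, C:21.3, D:10.2 → nearest is B
(15.5, 4.4) — d to each: A:4.2, B:21.1, C:6.1, D:10.2 → nearest is A
(15.9, 3.4) — d to each: A:3.6, B:22.5, C:5.5, D:11.6 → nearest is A
(1.8, 12.9) — d to each: A:25, B:6.3, C:23.1, D:12 → nearest is B
1 of the 6 points has D as nearest.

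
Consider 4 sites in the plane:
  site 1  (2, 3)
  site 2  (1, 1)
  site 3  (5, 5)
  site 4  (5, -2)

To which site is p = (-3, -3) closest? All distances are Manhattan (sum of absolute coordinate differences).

d(p, site 1) = |-3−2| + |-3−3| = 5 + 6 = 11
d(p, site 2) = |-3−1| + |-3−1| = 4 + 4 = 8
d(p, site 3) = |-3−5| + |-3−5| = 8 + 8 = 16
d(p, site 4) = |-3−5| + |-3−(-2)| = 8 + 1 = 9
The smallest is to site 2, so p lies in the Voronoi region of site 2.

site 2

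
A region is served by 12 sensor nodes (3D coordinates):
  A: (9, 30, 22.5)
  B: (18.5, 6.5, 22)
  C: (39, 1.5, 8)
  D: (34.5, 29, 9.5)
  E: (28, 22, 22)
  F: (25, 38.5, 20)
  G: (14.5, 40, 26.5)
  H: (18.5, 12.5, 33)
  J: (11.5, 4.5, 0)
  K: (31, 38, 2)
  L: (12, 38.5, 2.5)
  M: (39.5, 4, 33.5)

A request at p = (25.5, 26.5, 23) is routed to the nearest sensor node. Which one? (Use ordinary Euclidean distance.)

E

Since √ is increasing, it suffices to compare squared distances:
|pA|² = (25.5−9)² + (26.5−30)² + (23−22.5)² = 272.25 + 12.25 + 0.25 = 284.75
|pB|² = (25.5−18.5)² + (26.5−6.5)² + (23−22)² = 49 + 400 + 1 = 450
|pC|² = (25.5−39)² + (26.5−1.5)² + (23−8)² = 182.25 + 625 + 225 = 1032.25
|pD|² = (25.5−34.5)² + (26.5−29)² + (23−9.5)² = 81 + 6.25 + 182.25 = 269.5
|pE|² = (25.5−28)² + (26.5−22)² + (23−22)² = 6.25 + 20.25 + 1 = 27.5
|pF|² = (25.5−25)² + (26.5−38.5)² + (23−20)² = 0.25 + 144 + 9 = 153.25
|pG|² = (25.5−14.5)² + (26.5−40)² + (23−26.5)² = 121 + 182.25 + 12.25 = 315.5
|pH|² = (25.5−18.5)² + (26.5−12.5)² + (23−33)² = 49 + 196 + 100 = 345
|pJ|² = (25.5−11.5)² + (26.5−4.5)² + (23−0)² = 196 + 484 + 529 = 1209
|pK|² = (25.5−31)² + (26.5−38)² + (23−2)² = 30.25 + 132.25 + 441 = 603.5
|pL|² = (25.5−12)² + (26.5−38.5)² + (23−2.5)² = 182.25 + 144 + 420.25 = 746.5
|pM|² = (25.5−39.5)² + (26.5−4)² + (23−33.5)² = 196 + 506.25 + 110.25 = 812.5
The smallest is to E, so p lies in the Voronoi region of E.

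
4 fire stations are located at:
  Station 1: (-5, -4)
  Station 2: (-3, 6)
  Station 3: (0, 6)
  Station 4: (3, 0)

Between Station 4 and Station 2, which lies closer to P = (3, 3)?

Compare squared distances:
d²(P, Station 4) = (3−3)² + (3−0)² = 0 + 9 = 9
d²(P, Station 2) = (3−(-3))² + (3−6)² = 36 + 9 = 45
9 < 45, so Station 4 is closer.

Station 4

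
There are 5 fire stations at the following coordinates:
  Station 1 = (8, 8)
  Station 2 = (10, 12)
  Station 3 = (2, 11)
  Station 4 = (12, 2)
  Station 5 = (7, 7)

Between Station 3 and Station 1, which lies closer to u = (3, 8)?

Station 3

Compare squared distances:
d²(u, Station 3) = (3−2)² + (8−11)² = 1 + 9 = 10
d²(u, Station 1) = (3−8)² + (8−8)² = 25 + 0 = 25
10 < 25, so Station 3 is closer.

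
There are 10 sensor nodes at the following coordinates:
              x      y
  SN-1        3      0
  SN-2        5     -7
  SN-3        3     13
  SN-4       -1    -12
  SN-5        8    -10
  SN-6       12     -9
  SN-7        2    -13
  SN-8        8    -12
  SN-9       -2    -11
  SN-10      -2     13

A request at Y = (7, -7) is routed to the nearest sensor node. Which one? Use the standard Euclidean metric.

SN-2

Since √ is increasing, it suffices to compare squared distances:
d²(Y, SN-1) = (7−3)² + (-7−0)² = 16 + 49 = 65
d²(Y, SN-2) = (7−5)² + (-7−(-7))² = 4 + 0 = 4
d²(Y, SN-3) = (7−3)² + (-7−13)² = 16 + 400 = 416
d²(Y, SN-4) = (7−(-1))² + (-7−(-12))² = 64 + 25 = 89
d²(Y, SN-5) = (7−8)² + (-7−(-10))² = 1 + 9 = 10
d²(Y, SN-6) = (7−12)² + (-7−(-9))² = 25 + 4 = 29
d²(Y, SN-7) = (7−2)² + (-7−(-13))² = 25 + 36 = 61
d²(Y, SN-8) = (7−8)² + (-7−(-12))² = 1 + 25 = 26
d²(Y, SN-9) = (7−(-2))² + (-7−(-11))² = 81 + 16 = 97
d²(Y, SN-10) = (7−(-2))² + (-7−13)² = 81 + 400 = 481
The smallest is to SN-2, so Y lies in the Voronoi region of SN-2.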